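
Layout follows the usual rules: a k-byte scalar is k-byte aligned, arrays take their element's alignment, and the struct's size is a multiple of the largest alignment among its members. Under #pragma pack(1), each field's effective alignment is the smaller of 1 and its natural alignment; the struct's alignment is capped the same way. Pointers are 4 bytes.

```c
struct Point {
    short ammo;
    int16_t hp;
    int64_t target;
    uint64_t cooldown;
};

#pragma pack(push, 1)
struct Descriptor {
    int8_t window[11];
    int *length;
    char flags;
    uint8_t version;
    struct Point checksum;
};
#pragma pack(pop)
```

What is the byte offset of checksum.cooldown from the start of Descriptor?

Point: ammo at 0 (size 2, align 2) → ends 2; hp at 2 (size 2, align 2) → ends 4; pad 4 to align 8 for target; target at 8 (size 8, align 8) → ends 16; cooldown at 16 (size 8, align 8) → ends 24; total 24 bytes, alignment 8
window at 0 (size 11, align 1) → ends 11
length at 11 (size 4, align 1) → ends 15
flags at 15 (size 1, align 1) → ends 16
version at 16 (size 1, align 1) → ends 17
checksum at 17 (size 24, align 1) → ends 41
within Point: cooldown at 16
17 + 16 = 33

33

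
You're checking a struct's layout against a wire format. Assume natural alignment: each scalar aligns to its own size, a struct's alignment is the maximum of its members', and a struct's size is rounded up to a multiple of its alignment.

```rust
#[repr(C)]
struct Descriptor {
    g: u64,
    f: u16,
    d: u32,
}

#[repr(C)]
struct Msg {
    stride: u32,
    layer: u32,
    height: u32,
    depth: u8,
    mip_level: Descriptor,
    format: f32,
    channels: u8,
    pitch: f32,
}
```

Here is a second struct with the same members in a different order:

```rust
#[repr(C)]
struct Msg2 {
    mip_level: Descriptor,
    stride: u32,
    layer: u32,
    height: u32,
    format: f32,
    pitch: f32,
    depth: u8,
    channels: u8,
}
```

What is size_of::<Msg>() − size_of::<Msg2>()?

8

Descriptor: @0: g [8B, align 8] → 8; @8: f [2B, align 2] → 10; +2 pad (align 4); @12: d [4B, align 4] → 16; size 16, align 8
@0: stride [4B, align 4] → 4
@4: layer [4B, align 4] → 8
@8: height [4B, align 4] → 12
@12: depth [1B, align 1] → 13
+3 pad (align 8)
@16: mip_level [16B, align 8] → 32
@32: format [4B, align 4] → 36
@36: channels [1B, align 1] → 37
+3 pad (align 4)
@40: pitch [4B, align 4] → 44
+4 tail pad (align 8)
size 48, align 8
— Msg2 —
@0: mip_level [16B, align 8] → 16
@16: stride [4B, align 4] → 20
@20: layer [4B, align 4] → 24
@24: height [4B, align 4] → 28
@28: format [4B, align 4] → 32
@32: pitch [4B, align 4] → 36
@36: depth [1B, align 1] → 37
@37: channels [1B, align 1] → 38
+2 tail pad (align 8)
size 40, align 8
48 − 40 = 8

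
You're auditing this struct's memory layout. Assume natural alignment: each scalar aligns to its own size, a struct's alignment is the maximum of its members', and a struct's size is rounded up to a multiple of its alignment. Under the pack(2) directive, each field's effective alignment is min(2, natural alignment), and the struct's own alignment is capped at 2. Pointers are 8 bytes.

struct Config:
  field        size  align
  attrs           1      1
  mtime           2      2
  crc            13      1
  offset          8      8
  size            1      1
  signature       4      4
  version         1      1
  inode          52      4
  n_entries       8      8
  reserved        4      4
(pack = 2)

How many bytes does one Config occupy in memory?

@0: attrs [1B, align 1] → 1
+1 pad (align 2)
@2: mtime [2B, align 2] → 4
@4: crc [13B, align 1] → 17
+1 pad (align 2)
@18: offset [8B, align 2] → 26
@26: size [1B, align 1] → 27
+1 pad (align 2)
@28: signature [4B, align 2] → 32
@32: version [1B, align 1] → 33
+1 pad (align 2)
@34: inode [52B, align 2] → 86
@86: n_entries [8B, align 2] → 94
@94: reserved [4B, align 2] → 98
size 98, align 2

98 bytes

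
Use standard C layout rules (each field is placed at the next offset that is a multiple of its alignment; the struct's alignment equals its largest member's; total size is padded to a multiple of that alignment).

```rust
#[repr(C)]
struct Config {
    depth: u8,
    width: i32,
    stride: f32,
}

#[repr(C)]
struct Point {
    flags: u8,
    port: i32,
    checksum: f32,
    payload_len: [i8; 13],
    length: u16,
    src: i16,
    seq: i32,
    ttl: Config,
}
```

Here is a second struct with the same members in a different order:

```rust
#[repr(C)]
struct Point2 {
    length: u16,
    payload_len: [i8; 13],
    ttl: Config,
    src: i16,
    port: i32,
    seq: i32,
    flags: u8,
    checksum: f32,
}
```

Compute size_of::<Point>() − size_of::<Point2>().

0

Config: 0..1  depth  (1B, 1-aligned); 1..4  -- padding (3B); 4..8  width  (4B, 4-aligned); 8..12  stride  (4B, 4-aligned); sizeof = 12, alignof = 4
0..1  flags  (1B, 1-aligned)
1..4  -- padding (3B)
4..8  port  (4B, 4-aligned)
8..12  checksum  (4B, 4-aligned)
12..25  payload_len  (13B, 1-aligned)
25..26  -- padding (1B)
26..28  length  (2B, 2-aligned)
28..30  src  (2B, 2-aligned)
30..32  -- padding (2B)
32..36  seq  (4B, 4-aligned)
36..48  ttl  (12B, 4-aligned)
sizeof = 48, alignof = 4
— Point2 —
0..2  length  (2B, 2-aligned)
2..15  payload_len  (13B, 1-aligned)
15..16  -- padding (1B)
16..28  ttl  (12B, 4-aligned)
28..30  src  (2B, 2-aligned)
30..32  -- padding (2B)
32..36  port  (4B, 4-aligned)
36..40  seq  (4B, 4-aligned)
40..41  flags  (1B, 1-aligned)
41..44  -- padding (3B)
44..48  checksum  (4B, 4-aligned)
sizeof = 48, alignof = 4
48 − 48 = 0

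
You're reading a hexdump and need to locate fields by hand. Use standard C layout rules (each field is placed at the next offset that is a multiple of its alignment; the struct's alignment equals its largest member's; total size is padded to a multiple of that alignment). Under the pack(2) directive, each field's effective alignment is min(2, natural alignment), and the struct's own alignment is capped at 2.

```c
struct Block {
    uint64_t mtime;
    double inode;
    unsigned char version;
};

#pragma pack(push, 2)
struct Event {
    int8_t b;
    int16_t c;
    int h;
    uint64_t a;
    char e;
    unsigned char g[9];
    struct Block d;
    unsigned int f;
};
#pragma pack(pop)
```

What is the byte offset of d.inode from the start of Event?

34

Block: @0: mtime [8B, align 8] → 8; @8: inode [8B, align 8] → 16; @16: version [1B, align 1] → 17; +7 tail pad (align 8); size 24, align 8
@0: b [1B, align 1] → 1
+1 pad (align 2)
@2: c [2B, align 2] → 4
@4: h [4B, align 2] → 8
@8: a [8B, align 2] → 16
@16: e [1B, align 1] → 17
@17: g [9B, align 1] → 26
@26: d [24B, align 2] → 50
within Block: inode at 8
26 + 8 = 34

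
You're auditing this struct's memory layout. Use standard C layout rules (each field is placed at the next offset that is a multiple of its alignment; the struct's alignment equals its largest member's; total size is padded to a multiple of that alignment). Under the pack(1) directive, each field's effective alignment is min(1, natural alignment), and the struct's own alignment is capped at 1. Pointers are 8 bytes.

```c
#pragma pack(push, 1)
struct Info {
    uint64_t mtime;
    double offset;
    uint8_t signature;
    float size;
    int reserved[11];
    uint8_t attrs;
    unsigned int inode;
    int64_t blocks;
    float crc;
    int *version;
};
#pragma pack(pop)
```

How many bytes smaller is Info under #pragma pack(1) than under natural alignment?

natural layout:
  @0: mtime [8B, align 8] → 8
  @8: offset [8B, align 8] → 16
  @16: signature [1B, align 1] → 17
  +3 pad (align 4)
  @20: size [4B, align 4] → 24
  @24: reserved [44B, align 4] → 68
  @68: attrs [1B, align 1] → 69
  +3 pad (align 4)
  @72: inode [4B, align 4] → 76
  +4 pad (align 8)
  @80: blocks [8B, align 8] → 88
  @88: crc [4B, align 4] → 92
  +4 pad (align 8)
  @96: version [8B, align 8] → 104
  size 104, align 8
packed(1) layout:
  @0: mtime [8B, align 1] → 8
  @8: offset [8B, align 1] → 16
  @16: signature [1B, align 1] → 17
  @17: size [4B, align 1] → 21
  @21: reserved [44B, align 1] → 65
  @65: attrs [1B, align 1] → 66
  @66: inode [4B, align 1] → 70
  @70: blocks [8B, align 1] → 78
  @78: crc [4B, align 1] → 82
  @82: version [8B, align 1] → 90
  size 90, align 1
104 − 90 = 14

14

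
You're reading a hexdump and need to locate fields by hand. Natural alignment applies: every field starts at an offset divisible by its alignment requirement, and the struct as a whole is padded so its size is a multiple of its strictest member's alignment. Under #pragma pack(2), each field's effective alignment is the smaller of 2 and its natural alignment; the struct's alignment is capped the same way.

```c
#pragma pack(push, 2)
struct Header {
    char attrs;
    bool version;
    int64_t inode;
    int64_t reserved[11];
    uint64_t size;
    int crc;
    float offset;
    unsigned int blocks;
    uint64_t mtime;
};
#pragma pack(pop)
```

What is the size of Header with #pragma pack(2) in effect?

@0: attrs [1B, align 1] → 1
@1: version [1B, align 1] → 2
@2: inode [8B, align 2] → 10
@10: reserved [88B, align 2] → 98
@98: size [8B, align 2] → 106
@106: crc [4B, align 2] → 110
@110: offset [4B, align 2] → 114
@114: blocks [4B, align 2] → 118
@118: mtime [8B, align 2] → 126
size 126, align 2

126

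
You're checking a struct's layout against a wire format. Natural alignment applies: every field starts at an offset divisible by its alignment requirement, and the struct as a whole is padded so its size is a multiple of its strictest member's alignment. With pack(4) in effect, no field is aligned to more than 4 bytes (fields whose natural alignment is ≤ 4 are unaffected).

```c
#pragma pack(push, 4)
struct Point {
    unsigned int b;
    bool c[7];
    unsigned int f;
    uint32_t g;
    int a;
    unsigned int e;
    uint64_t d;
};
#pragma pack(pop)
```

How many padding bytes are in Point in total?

1

b at 0 (size 4, align 4) → ends 4
c at 4 (size 7, align 1) → ends 11
pad 1 to align 4 for f
f at 12 (size 4, align 4) → ends 16
g at 16 (size 4, align 4) → ends 20
a at 20 (size 4, align 4) → ends 24
e at 24 (size 4, align 4) → ends 28
d at 28 (size 8, align 4) → ends 36
total 36 bytes, alignment 4
data bytes 35, size 36 → padding 1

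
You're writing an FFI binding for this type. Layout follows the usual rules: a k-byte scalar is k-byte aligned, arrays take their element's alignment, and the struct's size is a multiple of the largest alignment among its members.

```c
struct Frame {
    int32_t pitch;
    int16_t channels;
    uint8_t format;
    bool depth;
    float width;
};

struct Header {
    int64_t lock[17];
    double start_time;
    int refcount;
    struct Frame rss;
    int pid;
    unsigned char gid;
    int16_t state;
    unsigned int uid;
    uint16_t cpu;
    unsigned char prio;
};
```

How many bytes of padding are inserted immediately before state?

1

Frame: pitch at 0 (size 4, align 4) → ends 4; channels at 4 (size 2, align 2) → ends 6; format at 6 (size 1, align 1) → ends 7; depth at 7 (size 1, align 1) → ends 8; width at 8 (size 4, align 4) → ends 12; total 12 bytes, alignment 4
lock at 0 (size 136, align 8) → ends 136
start_time at 136 (size 8, align 8) → ends 144
refcount at 144 (size 4, align 4) → ends 148
rss at 148 (size 12, align 4) → ends 160
pid at 160 (size 4, align 4) → ends 164
gid at 164 (size 1, align 1) → ends 165
pad 1 to align 2 for state
state at 166 (size 2, align 2) → ends 168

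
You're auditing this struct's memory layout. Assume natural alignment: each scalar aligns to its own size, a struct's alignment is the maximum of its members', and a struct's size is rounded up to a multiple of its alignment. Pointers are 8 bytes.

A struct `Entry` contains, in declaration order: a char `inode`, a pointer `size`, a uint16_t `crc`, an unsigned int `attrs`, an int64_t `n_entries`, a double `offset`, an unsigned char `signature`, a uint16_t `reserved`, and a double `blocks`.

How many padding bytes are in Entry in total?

inode at 0 (size 1, align 1) → ends 1
pad 7 to align 8 for size
size at 8 (size 8, align 8) → ends 16
crc at 16 (size 2, align 2) → ends 18
pad 2 to align 4 for attrs
attrs at 20 (size 4, align 4) → ends 24
n_entries at 24 (size 8, align 8) → ends 32
offset at 32 (size 8, align 8) → ends 40
signature at 40 (size 1, align 1) → ends 41
pad 1 to align 2 for reserved
reserved at 42 (size 2, align 2) → ends 44
pad 4 to align 8 for blocks
blocks at 48 (size 8, align 8) → ends 56
total 56 bytes, alignment 8
data bytes 42, size 56 → padding 14

14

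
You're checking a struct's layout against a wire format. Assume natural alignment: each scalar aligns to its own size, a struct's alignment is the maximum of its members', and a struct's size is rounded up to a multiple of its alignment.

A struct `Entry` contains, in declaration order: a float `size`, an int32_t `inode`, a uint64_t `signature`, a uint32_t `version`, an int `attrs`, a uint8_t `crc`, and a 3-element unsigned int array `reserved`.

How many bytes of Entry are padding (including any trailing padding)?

0..4  size  (4B, 4-aligned)
4..8  inode  (4B, 4-aligned)
8..16  signature  (8B, 8-aligned)
16..20  version  (4B, 4-aligned)
20..24  attrs  (4B, 4-aligned)
24..25  crc  (1B, 1-aligned)
25..28  -- padding (3B)
28..40  reserved  (12B, 4-aligned)
sizeof = 40, alignof = 8
data bytes 37, size 40 → padding 3

3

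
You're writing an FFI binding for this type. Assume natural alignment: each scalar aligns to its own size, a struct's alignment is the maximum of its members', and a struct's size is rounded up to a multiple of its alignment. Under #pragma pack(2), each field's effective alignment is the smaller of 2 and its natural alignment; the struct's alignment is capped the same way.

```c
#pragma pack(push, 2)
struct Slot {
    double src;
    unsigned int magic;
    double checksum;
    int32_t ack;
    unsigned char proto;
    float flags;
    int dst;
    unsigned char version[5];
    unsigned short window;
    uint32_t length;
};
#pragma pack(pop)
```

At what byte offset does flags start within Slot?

0..8  src  (8B, 2-aligned)
8..12  magic  (4B, 2-aligned)
12..20  checksum  (8B, 2-aligned)
20..24  ack  (4B, 2-aligned)
24..25  proto  (1B, 1-aligned)
25..26  -- padding (1B)
26..30  flags  (4B, 2-aligned)

26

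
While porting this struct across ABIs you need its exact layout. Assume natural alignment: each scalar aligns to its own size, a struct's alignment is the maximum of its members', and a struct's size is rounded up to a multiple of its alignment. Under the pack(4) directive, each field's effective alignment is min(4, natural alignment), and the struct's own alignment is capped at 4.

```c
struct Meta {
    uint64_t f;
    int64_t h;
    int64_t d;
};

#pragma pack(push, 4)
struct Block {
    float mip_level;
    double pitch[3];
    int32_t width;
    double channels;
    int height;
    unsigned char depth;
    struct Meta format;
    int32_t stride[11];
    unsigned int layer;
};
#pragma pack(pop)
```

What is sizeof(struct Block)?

120 bytes

Meta: f at 0 (size 8, align 8) → ends 8; h at 8 (size 8, align 8) → ends 16; d at 16 (size 8, align 8) → ends 24; total 24 bytes, alignment 8
mip_level at 0 (size 4, align 4) → ends 4
pitch at 4 (size 24, align 4) → ends 28
width at 28 (size 4, align 4) → ends 32
channels at 32 (size 8, align 4) → ends 40
height at 40 (size 4, align 4) → ends 44
depth at 44 (size 1, align 1) → ends 45
pad 3 to align 4 for format
format at 48 (size 24, align 4) → ends 72
stride at 72 (size 44, align 4) → ends 116
layer at 116 (size 4, align 4) → ends 120
total 120 bytes, alignment 4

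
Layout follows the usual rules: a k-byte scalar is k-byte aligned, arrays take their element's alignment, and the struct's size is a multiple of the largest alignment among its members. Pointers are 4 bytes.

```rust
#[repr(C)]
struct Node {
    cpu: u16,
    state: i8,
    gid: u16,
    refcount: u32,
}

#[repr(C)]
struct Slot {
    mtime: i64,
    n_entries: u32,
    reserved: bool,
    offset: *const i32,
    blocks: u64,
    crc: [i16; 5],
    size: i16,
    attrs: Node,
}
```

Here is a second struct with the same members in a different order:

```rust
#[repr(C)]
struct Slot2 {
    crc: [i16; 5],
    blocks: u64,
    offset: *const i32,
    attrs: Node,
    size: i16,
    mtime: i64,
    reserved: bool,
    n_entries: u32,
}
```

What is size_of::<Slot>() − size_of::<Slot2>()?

Node: 0..2  cpu  (2B, 2-aligned); 2..3  state  (1B, 1-aligned); 3..4  -- padding (1B); 4..6  gid  (2B, 2-aligned); 6..8  -- padding (2B); 8..12  refcount  (4B, 4-aligned); sizeof = 12, alignof = 4
0..8  mtime  (8B, 8-aligned)
8..12  n_entries  (4B, 4-aligned)
12..13  reserved  (1B, 1-aligned)
13..16  -- padding (3B)
16..20  offset  (4B, 4-aligned)
20..24  -- padding (4B)
24..32  blocks  (8B, 8-aligned)
32..42  crc  (10B, 2-aligned)
42..44  size  (2B, 2-aligned)
44..56  attrs  (12B, 4-aligned)
sizeof = 56, alignof = 8
— Slot2 —
0..10  crc  (10B, 2-aligned)
10..16  -- padding (6B)
16..24  blocks  (8B, 8-aligned)
24..28  offset  (4B, 4-aligned)
28..40  attrs  (12B, 4-aligned)
40..42  size  (2B, 2-aligned)
42..48  -- padding (6B)
48..56  mtime  (8B, 8-aligned)
56..57  reserved  (1B, 1-aligned)
57..60  -- padding (3B)
60..64  n_entries  (4B, 4-aligned)
sizeof = 64, alignof = 8
56 − 64 = -8

-8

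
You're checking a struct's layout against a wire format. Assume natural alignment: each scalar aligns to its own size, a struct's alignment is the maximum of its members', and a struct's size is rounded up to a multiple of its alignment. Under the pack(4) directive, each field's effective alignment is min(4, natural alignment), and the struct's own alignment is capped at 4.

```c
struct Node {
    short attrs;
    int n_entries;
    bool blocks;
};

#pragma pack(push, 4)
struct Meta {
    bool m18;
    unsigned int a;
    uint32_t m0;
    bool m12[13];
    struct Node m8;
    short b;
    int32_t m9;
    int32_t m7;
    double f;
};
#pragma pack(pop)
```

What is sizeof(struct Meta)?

Node: @0: attrs [2B, align 2] → 2; +2 pad (align 4); @4: n_entries [4B, align 4] → 8; @8: blocks [1B, align 1] → 9; +3 tail pad (align 4); size 12, align 4
@0: m18 [1B, align 1] → 1
+3 pad (align 4)
@4: a [4B, align 4] → 8
@8: m0 [4B, align 4] → 12
@12: m12 [13B, align 1] → 25
+3 pad (align 4)
@28: m8 [12B, align 4] → 40
@40: b [2B, align 2] → 42
+2 pad (align 4)
@44: m9 [4B, align 4] → 48
@48: m7 [4B, align 4] → 52
@52: f [8B, align 4] → 60
size 60, align 4

60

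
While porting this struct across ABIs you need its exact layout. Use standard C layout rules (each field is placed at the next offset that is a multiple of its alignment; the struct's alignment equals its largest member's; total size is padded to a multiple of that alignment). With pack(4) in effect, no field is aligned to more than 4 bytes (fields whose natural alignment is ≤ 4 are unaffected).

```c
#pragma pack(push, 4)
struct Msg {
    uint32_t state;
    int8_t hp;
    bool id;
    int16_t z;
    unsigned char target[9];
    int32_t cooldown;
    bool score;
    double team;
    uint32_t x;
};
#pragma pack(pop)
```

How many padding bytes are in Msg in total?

6

0..4  state  (4B, 4-aligned)
4..5  hp  (1B, 1-aligned)
5..6  id  (1B, 1-aligned)
6..8  z  (2B, 2-aligned)
8..17  target  (9B, 1-aligned)
17..20  -- padding (3B)
20..24  cooldown  (4B, 4-aligned)
24..25  score  (1B, 1-aligned)
25..28  -- padding (3B)
28..36  team  (8B, 4-aligned)
36..40  x  (4B, 4-aligned)
sizeof = 40, alignof = 4
data bytes 34, size 40 → padding 6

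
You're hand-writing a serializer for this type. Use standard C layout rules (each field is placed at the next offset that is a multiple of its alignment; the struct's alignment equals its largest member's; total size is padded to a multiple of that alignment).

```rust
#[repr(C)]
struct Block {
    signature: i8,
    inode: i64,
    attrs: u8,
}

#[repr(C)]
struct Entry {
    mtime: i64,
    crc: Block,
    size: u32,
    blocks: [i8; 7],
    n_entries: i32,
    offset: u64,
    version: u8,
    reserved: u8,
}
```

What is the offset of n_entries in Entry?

Block: @0: signature [1B, align 1] → 1; +7 pad (align 8); @8: inode [8B, align 8] → 16; @16: attrs [1B, align 1] → 17; +7 tail pad (align 8); size 24, align 8
@0: mtime [8B, align 8] → 8
@8: crc [24B, align 8] → 32
@32: size [4B, align 4] → 36
@36: blocks [7B, align 1] → 43
+1 pad (align 4)
@44: n_entries [4B, align 4] → 48

44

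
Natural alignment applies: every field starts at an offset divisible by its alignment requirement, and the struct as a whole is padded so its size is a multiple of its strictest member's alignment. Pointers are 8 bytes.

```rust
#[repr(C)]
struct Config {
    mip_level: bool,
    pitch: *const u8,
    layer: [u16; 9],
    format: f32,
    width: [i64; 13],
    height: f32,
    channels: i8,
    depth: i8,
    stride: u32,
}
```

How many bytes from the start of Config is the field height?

mip_level at 0 (size 1, align 1) → ends 1
pad 7 to align 8 for pitch
pitch at 8 (size 8, align 8) → ends 16
layer at 16 (size 18, align 2) → ends 34
pad 2 to align 4 for format
format at 36 (size 4, align 4) → ends 40
width at 40 (size 104, align 8) → ends 144
height at 144 (size 4, align 4) → ends 148

144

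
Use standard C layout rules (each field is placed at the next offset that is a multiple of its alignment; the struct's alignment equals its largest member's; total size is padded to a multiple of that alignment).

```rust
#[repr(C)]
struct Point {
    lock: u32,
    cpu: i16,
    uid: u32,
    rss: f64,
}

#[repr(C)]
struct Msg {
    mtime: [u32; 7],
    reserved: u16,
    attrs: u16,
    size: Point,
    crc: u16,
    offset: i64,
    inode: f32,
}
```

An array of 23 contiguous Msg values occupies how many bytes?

1840

Point: @0: lock [4B, align 4] → 4; @4: cpu [2B, align 2] → 6; +2 pad (align 4); @8: uid [4B, align 4] → 12; +4 pad (align 8); @16: rss [8B, align 8] → 24; size 24, align 8
@0: mtime [28B, align 4] → 28
@28: reserved [2B, align 2] → 30
@30: attrs [2B, align 2] → 32
@32: size [24B, align 8] → 56
@56: crc [2B, align 2] → 58
+6 pad (align 8)
@64: offset [8B, align 8] → 72
@72: inode [4B, align 4] → 76
+4 tail pad (align 8)
size 80, align 8
array of 23: 23 × 80 = 1840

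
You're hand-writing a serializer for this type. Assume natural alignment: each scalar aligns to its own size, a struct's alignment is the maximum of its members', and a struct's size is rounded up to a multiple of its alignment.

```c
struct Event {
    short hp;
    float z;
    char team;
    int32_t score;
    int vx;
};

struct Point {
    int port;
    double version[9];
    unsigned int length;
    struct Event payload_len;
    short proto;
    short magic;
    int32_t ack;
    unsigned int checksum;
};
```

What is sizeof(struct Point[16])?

1920

Event: 0..2  hp  (2B, 2-aligned); 2..4  -- padding (2B); 4..8  z  (4B, 4-aligned); 8..9  team  (1B, 1-aligned); 9..12  -- padding (3B); 12..16  score  (4B, 4-aligned); 16..20  vx  (4B, 4-aligned); sizeof = 20, alignof = 4
0..4  port  (4B, 4-aligned)
4..8  -- padding (4B)
8..80  version  (72B, 8-aligned)
80..84  length  (4B, 4-aligned)
84..104  payload_len  (20B, 4-aligned)
104..106  proto  (2B, 2-aligned)
106..108  magic  (2B, 2-aligned)
108..112  ack  (4B, 4-aligned)
112..116  checksum  (4B, 4-aligned)
116..120  -- tail padding (4B)
sizeof = 120, alignof = 8
array of 16: 16 × 120 = 1920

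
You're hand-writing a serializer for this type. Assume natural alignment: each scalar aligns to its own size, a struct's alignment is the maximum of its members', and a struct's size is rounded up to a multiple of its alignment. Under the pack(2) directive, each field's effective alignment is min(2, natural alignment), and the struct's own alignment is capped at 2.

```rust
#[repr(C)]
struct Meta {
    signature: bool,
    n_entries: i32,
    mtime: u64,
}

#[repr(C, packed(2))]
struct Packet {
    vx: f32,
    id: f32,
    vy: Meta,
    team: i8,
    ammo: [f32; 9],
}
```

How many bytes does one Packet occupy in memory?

62 bytes

Meta: signature at 0 (size 1, align 1) → ends 1; pad 3 to align 4 for n_entries; n_entries at 4 (size 4, align 4) → ends 8; mtime at 8 (size 8, align 8) → ends 16; total 16 bytes, alignment 8
vx at 0 (size 4, align 2) → ends 4
id at 4 (size 4, align 2) → ends 8
vy at 8 (size 16, align 2) → ends 24
team at 24 (size 1, align 1) → ends 25
pad 1 to align 2 for ammo
ammo at 26 (size 36, align 2) → ends 62
total 62 bytes, alignment 2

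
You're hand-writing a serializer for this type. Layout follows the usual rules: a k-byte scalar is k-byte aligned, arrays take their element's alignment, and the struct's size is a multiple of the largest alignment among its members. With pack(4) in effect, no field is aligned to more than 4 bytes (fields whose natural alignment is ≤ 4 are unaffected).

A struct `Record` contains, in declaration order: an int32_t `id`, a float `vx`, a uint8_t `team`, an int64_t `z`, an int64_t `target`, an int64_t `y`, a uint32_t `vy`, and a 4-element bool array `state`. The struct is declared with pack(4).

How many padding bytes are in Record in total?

@0: id [4B, align 4] → 4
@4: vx [4B, align 4] → 8
@8: team [1B, align 1] → 9
+3 pad (align 4)
@12: z [8B, align 4] → 20
@20: target [8B, align 4] → 28
@28: y [8B, align 4] → 36
@36: vy [4B, align 4] → 40
@40: state [4B, align 1] → 44
size 44, align 4
data bytes 41, size 44 → padding 3

3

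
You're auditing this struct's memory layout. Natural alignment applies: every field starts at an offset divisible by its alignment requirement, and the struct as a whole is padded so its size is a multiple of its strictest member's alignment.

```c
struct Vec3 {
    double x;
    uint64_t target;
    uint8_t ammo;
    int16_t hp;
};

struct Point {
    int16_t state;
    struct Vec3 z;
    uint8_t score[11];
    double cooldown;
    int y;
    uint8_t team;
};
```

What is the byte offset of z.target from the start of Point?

16

Vec3: 0..8  x  (8B, 8-aligned); 8..16  target  (8B, 8-aligned); 16..17  ammo  (1B, 1-aligned); 17..18  -- padding (1B); 18..20  hp  (2B, 2-aligned); 20..24  -- tail padding (4B); sizeof = 24, alignof = 8
0..2  state  (2B, 2-aligned)
2..8  -- padding (6B)
8..32  z  (24B, 8-aligned)
within Vec3: target at 8
8 + 8 = 16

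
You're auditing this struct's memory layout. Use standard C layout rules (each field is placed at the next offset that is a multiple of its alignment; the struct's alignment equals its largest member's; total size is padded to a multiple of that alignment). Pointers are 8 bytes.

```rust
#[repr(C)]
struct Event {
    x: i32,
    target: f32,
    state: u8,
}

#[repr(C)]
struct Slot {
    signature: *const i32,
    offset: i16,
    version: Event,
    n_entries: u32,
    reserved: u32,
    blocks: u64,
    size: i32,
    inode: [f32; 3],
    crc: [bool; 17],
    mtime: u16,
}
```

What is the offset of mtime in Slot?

74

Event: @0: x [4B, align 4] → 4; @4: target [4B, align 4] → 8; @8: state [1B, align 1] → 9; +3 tail pad (align 4); size 12, align 4
@0: signature [8B, align 8] → 8
@8: offset [2B, align 2] → 10
+2 pad (align 4)
@12: version [12B, align 4] → 24
@24: n_entries [4B, align 4] → 28
@28: reserved [4B, align 4] → 32
@32: blocks [8B, align 8] → 40
@40: size [4B, align 4] → 44
@44: inode [12B, align 4] → 56
@56: crc [17B, align 1] → 73
+1 pad (align 2)
@74: mtime [2B, align 2] → 76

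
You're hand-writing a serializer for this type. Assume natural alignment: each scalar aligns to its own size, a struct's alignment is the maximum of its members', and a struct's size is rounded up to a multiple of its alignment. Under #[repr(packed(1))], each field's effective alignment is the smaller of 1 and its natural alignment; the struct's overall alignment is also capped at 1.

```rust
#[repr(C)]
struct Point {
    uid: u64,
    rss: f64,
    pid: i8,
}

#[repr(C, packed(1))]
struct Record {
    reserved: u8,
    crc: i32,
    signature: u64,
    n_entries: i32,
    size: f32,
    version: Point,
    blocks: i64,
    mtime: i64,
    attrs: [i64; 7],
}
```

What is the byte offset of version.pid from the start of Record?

Point: @0: uid [8B, align 8] → 8; @8: rss [8B, align 8] → 16; @16: pid [1B, align 1] → 17; +7 tail pad (align 8); size 24, align 8
@0: reserved [1B, align 1] → 1
@1: crc [4B, align 1] → 5
@5: signature [8B, align 1] → 13
@13: n_entries [4B, align 1] → 17
@17: size [4B, align 1] → 21
@21: version [24B, align 1] → 45
within Point: pid at 16
21 + 16 = 37

37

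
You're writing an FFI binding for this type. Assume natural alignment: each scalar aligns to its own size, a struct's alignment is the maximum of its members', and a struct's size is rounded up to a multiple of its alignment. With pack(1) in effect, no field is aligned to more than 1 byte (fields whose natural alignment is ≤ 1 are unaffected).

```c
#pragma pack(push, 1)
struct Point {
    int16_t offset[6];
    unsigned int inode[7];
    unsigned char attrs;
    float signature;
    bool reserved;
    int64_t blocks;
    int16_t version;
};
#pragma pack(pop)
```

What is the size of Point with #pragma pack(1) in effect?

offset at 0 (size 12, align 1) → ends 12
inode at 12 (size 28, align 1) → ends 40
attrs at 40 (size 1, align 1) → ends 41
signature at 41 (size 4, align 1) → ends 45
reserved at 45 (size 1, align 1) → ends 46
blocks at 46 (size 8, align 1) → ends 54
version at 54 (size 2, align 1) → ends 56
total 56 bytes, alignment 1

56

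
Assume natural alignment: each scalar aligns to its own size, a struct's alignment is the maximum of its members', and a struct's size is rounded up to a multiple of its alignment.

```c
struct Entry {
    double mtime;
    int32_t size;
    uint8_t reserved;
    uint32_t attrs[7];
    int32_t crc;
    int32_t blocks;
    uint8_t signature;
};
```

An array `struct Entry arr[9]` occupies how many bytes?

504

0..8  mtime  (8B, 8-aligned)
8..12  size  (4B, 4-aligned)
12..13  reserved  (1B, 1-aligned)
13..16  -- padding (3B)
16..44  attrs  (28B, 4-aligned)
44..48  crc  (4B, 4-aligned)
48..52  blocks  (4B, 4-aligned)
52..53  signature  (1B, 1-aligned)
53..56  -- tail padding (3B)
sizeof = 56, alignof = 8
array of 9: 9 × 56 = 504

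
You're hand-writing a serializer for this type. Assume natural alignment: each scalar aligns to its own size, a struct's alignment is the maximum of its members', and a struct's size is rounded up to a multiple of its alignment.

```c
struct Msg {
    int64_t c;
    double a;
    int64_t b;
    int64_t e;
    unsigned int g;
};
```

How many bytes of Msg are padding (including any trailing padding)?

4

c at 0 (size 8, align 8) → ends 8
a at 8 (size 8, align 8) → ends 16
b at 16 (size 8, align 8) → ends 24
e at 24 (size 8, align 8) → ends 32
g at 32 (size 4, align 4) → ends 36
tail pad 4 to reach multiple of 8
total 40 bytes, alignment 8
data bytes 36, size 40 → padding 4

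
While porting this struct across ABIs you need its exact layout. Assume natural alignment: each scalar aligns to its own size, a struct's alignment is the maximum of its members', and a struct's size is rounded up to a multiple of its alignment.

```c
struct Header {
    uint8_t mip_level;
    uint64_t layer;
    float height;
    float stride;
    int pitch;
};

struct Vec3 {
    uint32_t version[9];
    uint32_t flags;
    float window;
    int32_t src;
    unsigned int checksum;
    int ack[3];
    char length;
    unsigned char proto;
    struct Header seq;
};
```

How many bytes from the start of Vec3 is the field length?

Header: mip_level at 0 (size 1, align 1) → ends 1; pad 7 to align 8 for layer; layer at 8 (size 8, align 8) → ends 16; height at 16 (size 4, align 4) → ends 20; stride at 20 (size 4, align 4) → ends 24; pitch at 24 (size 4, align 4) → ends 28; tail pad 4 to reach multiple of 8; total 32 bytes, alignment 8
version at 0 (size 36, align 4) → ends 36
flags at 36 (size 4, align 4) → ends 40
window at 40 (size 4, align 4) → ends 44
src at 44 (size 4, align 4) → ends 48
checksum at 48 (size 4, align 4) → ends 52
ack at 52 (size 12, align 4) → ends 64
length at 64 (size 1, align 1) → ends 65

64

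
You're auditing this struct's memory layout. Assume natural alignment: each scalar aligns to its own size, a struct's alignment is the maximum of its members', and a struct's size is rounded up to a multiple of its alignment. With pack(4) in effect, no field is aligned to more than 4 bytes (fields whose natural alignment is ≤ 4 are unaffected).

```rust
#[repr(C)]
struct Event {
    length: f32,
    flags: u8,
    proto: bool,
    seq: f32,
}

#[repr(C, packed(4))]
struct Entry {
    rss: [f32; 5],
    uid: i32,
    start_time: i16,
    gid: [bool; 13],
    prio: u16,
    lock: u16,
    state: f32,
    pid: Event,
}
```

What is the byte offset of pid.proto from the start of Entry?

53

Event: length at 0 (size 4, align 4) → ends 4; flags at 4 (size 1, align 1) → ends 5; proto at 5 (size 1, align 1) → ends 6; pad 2 to align 4 for seq; seq at 8 (size 4, align 4) → ends 12; total 12 bytes, alignment 4
rss at 0 (size 20, align 4) → ends 20
uid at 20 (size 4, align 4) → ends 24
start_time at 24 (size 2, align 2) → ends 26
gid at 26 (size 13, align 1) → ends 39
pad 1 to align 2 for prio
prio at 40 (size 2, align 2) → ends 42
lock at 42 (size 2, align 2) → ends 44
state at 44 (size 4, align 4) → ends 48
pid at 48 (size 12, align 4) → ends 60
within Event: proto at 5
48 + 5 = 53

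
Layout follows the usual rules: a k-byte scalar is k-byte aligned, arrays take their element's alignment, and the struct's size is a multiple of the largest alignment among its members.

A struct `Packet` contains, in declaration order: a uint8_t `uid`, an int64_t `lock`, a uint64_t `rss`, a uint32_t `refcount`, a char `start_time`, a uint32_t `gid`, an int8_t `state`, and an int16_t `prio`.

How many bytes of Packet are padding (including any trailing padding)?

uid at 0 (size 1, align 1) → ends 1
pad 7 to align 8 for lock
lock at 8 (size 8, align 8) → ends 16
rss at 16 (size 8, align 8) → ends 24
refcount at 24 (size 4, align 4) → ends 28
start_time at 28 (size 1, align 1) → ends 29
pad 3 to align 4 for gid
gid at 32 (size 4, align 4) → ends 36
state at 36 (size 1, align 1) → ends 37
pad 1 to align 2 for prio
prio at 38 (size 2, align 2) → ends 40
total 40 bytes, alignment 8
data bytes 29, size 40 → padding 11

11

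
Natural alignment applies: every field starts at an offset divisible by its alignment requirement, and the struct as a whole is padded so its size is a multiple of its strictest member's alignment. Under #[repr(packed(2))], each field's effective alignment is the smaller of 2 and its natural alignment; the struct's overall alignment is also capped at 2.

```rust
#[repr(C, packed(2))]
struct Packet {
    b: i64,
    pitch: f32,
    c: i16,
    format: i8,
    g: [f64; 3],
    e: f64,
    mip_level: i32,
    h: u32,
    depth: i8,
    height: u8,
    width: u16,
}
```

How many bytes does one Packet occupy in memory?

60

b at 0 (size 8, align 2) → ends 8
pitch at 8 (size 4, align 2) → ends 12
c at 12 (size 2, align 2) → ends 14
format at 14 (size 1, align 1) → ends 15
pad 1 to align 2 for g
g at 16 (size 24, align 2) → ends 40
e at 40 (size 8, align 2) → ends 48
mip_level at 48 (size 4, align 2) → ends 52
h at 52 (size 4, align 2) → ends 56
depth at 56 (size 1, align 1) → ends 57
height at 57 (size 1, align 1) → ends 58
width at 58 (size 2, align 2) → ends 60
total 60 bytes, alignment 2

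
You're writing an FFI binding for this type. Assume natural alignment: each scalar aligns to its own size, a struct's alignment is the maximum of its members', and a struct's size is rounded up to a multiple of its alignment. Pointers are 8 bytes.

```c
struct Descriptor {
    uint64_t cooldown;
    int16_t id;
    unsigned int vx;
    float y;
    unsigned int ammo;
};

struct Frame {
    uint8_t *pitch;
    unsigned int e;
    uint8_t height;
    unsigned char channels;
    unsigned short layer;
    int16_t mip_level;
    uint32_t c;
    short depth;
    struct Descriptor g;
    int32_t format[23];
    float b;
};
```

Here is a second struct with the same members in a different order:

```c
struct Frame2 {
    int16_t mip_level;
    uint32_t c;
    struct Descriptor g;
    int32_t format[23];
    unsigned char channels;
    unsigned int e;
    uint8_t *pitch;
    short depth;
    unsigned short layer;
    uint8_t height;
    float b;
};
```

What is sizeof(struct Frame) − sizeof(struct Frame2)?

Descriptor: 0..8  cooldown  (8B, 8-aligned); 8..10  id  (2B, 2-aligned); 10..12  -- padding (2B); 12..16  vx  (4B, 4-aligned); 16..20  y  (4B, 4-aligned); 20..24  ammo  (4B, 4-aligned); sizeof = 24, alignof = 8
0..8  pitch  (8B, 8-aligned)
8..12  e  (4B, 4-aligned)
12..13  height  (1B, 1-aligned)
13..14  channels  (1B, 1-aligned)
14..16  layer  (2B, 2-aligned)
16..18  mip_level  (2B, 2-aligned)
18..20  -- padding (2B)
20..24  c  (4B, 4-aligned)
24..26  depth  (2B, 2-aligned)
26..32  -- padding (6B)
32..56  g  (24B, 8-aligned)
56..148  format  (92B, 4-aligned)
148..152  b  (4B, 4-aligned)
sizeof = 152, alignof = 8
— Frame2 —
0..2  mip_level  (2B, 2-aligned)
2..4  -- padding (2B)
4..8  c  (4B, 4-aligned)
8..32  g  (24B, 8-aligned)
32..124  format  (92B, 4-aligned)
124..125  channels  (1B, 1-aligned)
125..128  -- padding (3B)
128..132  e  (4B, 4-aligned)
132..136  -- padding (4B)
136..144  pitch  (8B, 8-aligned)
144..146  depth  (2B, 2-aligned)
146..148  layer  (2B, 2-aligned)
148..149  height  (1B, 1-aligned)
149..152  -- padding (3B)
152..156  b  (4B, 4-aligned)
156..160  -- tail padding (4B)
sizeof = 160, alignof = 8
152 − 160 = -8

-8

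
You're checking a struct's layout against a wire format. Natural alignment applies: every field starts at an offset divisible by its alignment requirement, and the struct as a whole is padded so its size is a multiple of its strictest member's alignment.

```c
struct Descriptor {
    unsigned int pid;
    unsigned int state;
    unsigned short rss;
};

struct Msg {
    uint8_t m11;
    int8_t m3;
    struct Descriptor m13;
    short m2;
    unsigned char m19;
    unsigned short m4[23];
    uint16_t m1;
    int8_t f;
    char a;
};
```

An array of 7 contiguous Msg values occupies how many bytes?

504

Descriptor: pid at 0 (size 4, align 4) → ends 4; state at 4 (size 4, align 4) → ends 8; rss at 8 (size 2, align 2) → ends 10; tail pad 2 to reach multiple of 4; total 12 bytes, alignment 4
m11 at 0 (size 1, align 1) → ends 1
m3 at 1 (size 1, align 1) → ends 2
pad 2 to align 4 for m13
m13 at 4 (size 12, align 4) → ends 16
m2 at 16 (size 2, align 2) → ends 18
m19 at 18 (size 1, align 1) → ends 19
pad 1 to align 2 for m4
m4 at 20 (size 46, align 2) → ends 66
m1 at 66 (size 2, align 2) → ends 68
f at 68 (size 1, align 1) → ends 69
a at 69 (size 1, align 1) → ends 70
tail pad 2 to reach multiple of 4
total 72 bytes, alignment 4
array of 7: 7 × 72 = 504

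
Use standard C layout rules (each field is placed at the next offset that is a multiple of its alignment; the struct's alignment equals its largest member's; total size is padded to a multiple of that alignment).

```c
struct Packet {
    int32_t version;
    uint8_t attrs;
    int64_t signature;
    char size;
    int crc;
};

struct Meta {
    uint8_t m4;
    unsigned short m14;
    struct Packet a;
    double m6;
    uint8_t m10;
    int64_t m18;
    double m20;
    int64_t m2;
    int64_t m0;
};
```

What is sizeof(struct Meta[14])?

1120

Packet: 0..4  version  (4B, 4-aligned); 4..5  attrs  (1B, 1-aligned); 5..8  -- padding (3B); 8..16  signature  (8B, 8-aligned); 16..17  size  (1B, 1-aligned); 17..20  -- padding (3B); 20..24  crc  (4B, 4-aligned); sizeof = 24, alignof = 8
0..1  m4  (1B, 1-aligned)
1..2  -- padding (1B)
2..4  m14  (2B, 2-aligned)
4..8  -- padding (4B)
8..32  a  (24B, 8-aligned)
32..40  m6  (8B, 8-aligned)
40..41  m10  (1B, 1-aligned)
41..48  -- padding (7B)
48..56  m18  (8B, 8-aligned)
56..64  m20  (8B, 8-aligned)
64..72  m2  (8B, 8-aligned)
72..80  m0  (8B, 8-aligned)
sizeof = 80, alignof = 8
array of 14: 14 × 80 = 1120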